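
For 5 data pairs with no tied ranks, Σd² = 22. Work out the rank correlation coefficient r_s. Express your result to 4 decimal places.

ρ = 1 − 6Σd² / [n(n²−1)] = 1 − 6×22 / (5×24)
  = 1 − 132/120 = 1 − 1.10000 ≈ -0.1000

-0.1000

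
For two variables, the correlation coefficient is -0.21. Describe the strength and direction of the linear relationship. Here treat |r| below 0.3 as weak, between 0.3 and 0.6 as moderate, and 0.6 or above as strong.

weak negative

r = -0.21 < 0 so the relationship is negative.
|r| = 0.21, which falls in the weak range.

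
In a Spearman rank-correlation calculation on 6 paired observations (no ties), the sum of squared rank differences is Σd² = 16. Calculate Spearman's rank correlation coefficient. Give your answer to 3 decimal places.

0.543

ρ = 1 − 6Σd² / [n(n²−1)] = 1 − 6×16 / (6×35)
  = 1 − 96/210 = 1 − 0.4571 ≈ 0.543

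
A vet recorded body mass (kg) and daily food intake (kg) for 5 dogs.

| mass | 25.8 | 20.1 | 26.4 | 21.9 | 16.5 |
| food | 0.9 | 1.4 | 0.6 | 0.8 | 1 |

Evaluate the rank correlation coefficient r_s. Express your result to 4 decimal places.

Rank mass: 4, 2, 5, 3, 1
Rank food: 3, 5, 1, 2, 4
d = rank(mass) − rank(food): 1, -3, 4, 1, -3; Σd² = 36
ρ = 1 − 6Σd² / [n(n²−1)] = 1 − 6×36 / (5×24) = 1 − 216/120 ≈ -0.8000

-0.8000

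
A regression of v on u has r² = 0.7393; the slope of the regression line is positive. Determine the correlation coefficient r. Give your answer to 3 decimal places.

|r| = √0.7393 = 0.860
The association is positive, so r = 0.860.

0.860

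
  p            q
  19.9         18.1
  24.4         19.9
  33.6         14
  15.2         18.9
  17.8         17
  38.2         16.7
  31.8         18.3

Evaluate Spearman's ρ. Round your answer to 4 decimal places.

Rank p: 3, 4, 6, 1, 2, 7, 5
Rank q: 4, 7, 1, 6, 3, 2, 5
d = rank(p) − rank(q): -1, -3, 5, -5, -1, 5, 0; Σd² = 86
ρ = 1 − 6Σd² / [n(n²−1)] = 1 − 6×86 / (7×48) = 1 − 516/336 ≈ -0.5357

-0.5357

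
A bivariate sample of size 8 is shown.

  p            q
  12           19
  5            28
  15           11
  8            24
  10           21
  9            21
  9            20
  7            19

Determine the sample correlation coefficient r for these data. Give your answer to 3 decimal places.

n = 8, Σp = 75, Σq = 163, Σp² = 769, Σq² = 3485, Σpq = 1437
nΣpq − ΣpΣq = 11496 − 12225 = -729
nΣp² − (Σp)² = 6152 − 5625 = 527; nΣq² − (Σq)² = 27880 − 26569 = 1311
r = -729 / √(527 × 1311) = -729 / 831.2021 ≈ -0.877

-0.877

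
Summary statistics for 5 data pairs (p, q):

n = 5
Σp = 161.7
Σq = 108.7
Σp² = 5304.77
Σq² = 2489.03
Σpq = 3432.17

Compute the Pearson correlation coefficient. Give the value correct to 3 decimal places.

r = (nΣpq − ΣpΣq) / √[(nΣp² − (Σp)²)(nΣq² − (Σq)²)]
Numerator: 5×3432.17 − 161.7×108.7 = -415.94
Denominator: √[(26523.85 − 26146.89)(12445.15 − 11815.69)] = √[376.96 × 629.46] = 487.1152
r = -415.94 / 487.1152 ≈ -0.854

-0.854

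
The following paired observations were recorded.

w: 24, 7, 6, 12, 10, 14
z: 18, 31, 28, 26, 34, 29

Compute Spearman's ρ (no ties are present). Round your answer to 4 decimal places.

-0.4857

Rank w: 6, 2, 1, 4, 3, 5
Rank z: 1, 5, 3, 2, 6, 4
d = rank(w) − rank(z): 5, -3, -2, 2, -3, 1; Σd² = 52
ρ = 1 − 6Σd² / [n(n²−1)] = 1 − 6×52 / (6×35) = 1 − 312/210 ≈ -0.4857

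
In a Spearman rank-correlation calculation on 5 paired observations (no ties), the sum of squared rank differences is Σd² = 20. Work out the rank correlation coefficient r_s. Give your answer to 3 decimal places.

0.000

ρ = 1 − 6Σd² / [n(n²−1)] = 1 − 6×20 / (5×24)
  = 1 − 120/120 = 1 − 1.0000 ≈ 0.000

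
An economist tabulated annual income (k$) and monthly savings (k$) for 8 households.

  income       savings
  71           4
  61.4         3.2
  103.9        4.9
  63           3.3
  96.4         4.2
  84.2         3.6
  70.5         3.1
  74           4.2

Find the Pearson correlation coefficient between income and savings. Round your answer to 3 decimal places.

n = 8, Σx = 624.4, Σy = 30.5, Σx² = 50404.02, Σy² = 118.99, Σxy = 2434.84
nΣxy − ΣxΣy = 19478.72 − 19044.2 = 434.52
nΣx² − (Σx)² = 403232.16 − 389875.36 = 13356.8; nΣy² − (Σy)² = 951.92 − 930.25 = 21.67
r = 434.52 / √(13356.8 × 21.67) = 434.52 / 537.9980 ≈ 0.808

0.808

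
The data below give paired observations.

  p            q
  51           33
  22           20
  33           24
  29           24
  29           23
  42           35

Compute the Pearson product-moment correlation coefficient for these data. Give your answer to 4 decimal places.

n = 6, Σp = 206, Σq = 159, Σp² = 7620, Σq² = 4395, Σpq = 5748
nΣpq − ΣpΣq = 34488 − 32754 = 1734
nΣp² − (Σp)² = 45720 − 42436 = 3284; nΣq² − (Σq)² = 26370 − 25281 = 1089
r = 1734 / √(3284 × 1089) = 1734 / 1891.1044 ≈ 0.9169

0.9169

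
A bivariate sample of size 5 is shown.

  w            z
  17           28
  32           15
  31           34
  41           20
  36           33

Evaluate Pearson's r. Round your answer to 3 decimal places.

n = 5, Σw = 157, Σz = 130, Σw² = 5251, Σz² = 3654, Σwz = 4018
nΣwz − ΣwΣz = 20090 − 20410 = -320
nΣw² − (Σw)² = 26255 − 24649 = 1606; nΣz² − (Σz)² = 18270 − 16900 = 1370
r = -320 / √(1606 × 1370) = -320 / 1483.3139 ≈ -0.216

-0.216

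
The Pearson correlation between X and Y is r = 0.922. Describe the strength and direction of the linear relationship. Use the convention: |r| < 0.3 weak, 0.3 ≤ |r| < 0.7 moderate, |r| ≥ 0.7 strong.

strong positive

r = 0.922 > 0 so the relationship is positive.
|r| = 0.922, which falls in the strong range.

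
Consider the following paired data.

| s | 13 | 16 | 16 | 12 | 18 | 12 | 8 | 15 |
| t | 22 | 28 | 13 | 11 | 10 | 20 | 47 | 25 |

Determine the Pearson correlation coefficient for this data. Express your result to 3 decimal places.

-0.657

n = 8, Σs = 110, Σt = 176, Σs² = 1582, Σt² = 4892, Σst = 2245
nΣst − ΣsΣt = 17960 − 19360 = -1400
nΣs² − (Σs)² = 12656 − 12100 = 556; nΣt² − (Σt)² = 39136 − 30976 = 8160
r = -1400 / √(556 × 8160) = -1400 / 2130.0141 ≈ -0.657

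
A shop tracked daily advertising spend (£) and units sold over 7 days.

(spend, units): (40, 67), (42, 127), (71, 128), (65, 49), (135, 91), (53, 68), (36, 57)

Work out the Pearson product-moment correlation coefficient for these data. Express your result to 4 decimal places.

n = 7, Σx = 442, Σy = 587, Σx² = 34960, Σy² = 55557, Σxy = 38228
nΣxy − ΣxΣy = 267596 − 259454 = 8142
nΣx² − (Σx)² = 244720 − 195364 = 49356; nΣy² − (Σy)² = 388899 − 344569 = 44330
r = 8142 / √(49356 × 44330) = 8142 / 46775.5436 ≈ 0.1741

0.1741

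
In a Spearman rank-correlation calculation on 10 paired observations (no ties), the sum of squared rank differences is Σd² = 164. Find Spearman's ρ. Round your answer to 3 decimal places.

ρ = 1 − 6Σd² / [n(n²−1)] = 1 − 6×164 / (10×99)
  = 1 − 984/990 = 1 − 0.9939 ≈ 0.006

0.006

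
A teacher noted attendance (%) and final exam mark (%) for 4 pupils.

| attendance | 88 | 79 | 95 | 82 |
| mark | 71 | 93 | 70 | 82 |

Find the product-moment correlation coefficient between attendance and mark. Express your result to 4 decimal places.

-0.9034

n = 4, Σx = 344, Σy = 316, Σx² = 29734, Σy² = 25314, Σxy = 26969
nΣxy − ΣxΣy = 107876 − 108704 = -828
nΣx² − (Σx)² = 118936 − 118336 = 600; nΣy² − (Σy)² = 101256 − 99856 = 1400
r = -828 / √(600 × 1400) = -828 / 916.5151 ≈ -0.9034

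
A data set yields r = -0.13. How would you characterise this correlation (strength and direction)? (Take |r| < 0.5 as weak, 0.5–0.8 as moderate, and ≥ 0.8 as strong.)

weak negative

r = -0.13 < 0 so the relationship is negative.
|r| = 0.13, which falls in the weak range.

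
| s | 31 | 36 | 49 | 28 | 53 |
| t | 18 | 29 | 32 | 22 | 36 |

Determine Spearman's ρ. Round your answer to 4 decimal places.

0.9000

Rank s: 2, 3, 4, 1, 5
Rank t: 1, 3, 4, 2, 5
d = rank(s) − rank(t): 1, 0, 0, -1, 0; Σd² = 2
ρ = 1 − 6Σd² / [n(n²−1)] = 1 − 6×2 / (5×24) = 1 − 12/120 ≈ 0.9000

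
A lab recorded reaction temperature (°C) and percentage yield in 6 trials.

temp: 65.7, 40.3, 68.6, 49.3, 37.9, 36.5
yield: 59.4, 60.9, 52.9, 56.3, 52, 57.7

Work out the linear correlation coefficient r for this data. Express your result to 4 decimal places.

-0.1019

n = 6, Σx = 298.3, Σy = 339.2, Σx² = 15845.69, Σy² = 19238.56, Σxy = 16838.23
nΣxy − ΣxΣy = 101029.38 − 101183.36 = -153.98
nΣx² − (Σx)² = 95074.14 − 88982.89 = 6091.25; nΣy² − (Σy)² = 115431.36 − 115056.64 = 374.72
r = -153.98 / √(6091.25 × 374.72) = -153.98 / 1510.7989 ≈ -0.1019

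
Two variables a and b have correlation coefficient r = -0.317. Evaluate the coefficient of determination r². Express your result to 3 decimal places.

r² = (-0.317)² = 0.100

0.100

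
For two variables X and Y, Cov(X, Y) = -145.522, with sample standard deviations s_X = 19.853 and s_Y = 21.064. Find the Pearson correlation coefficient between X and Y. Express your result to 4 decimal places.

-0.3480

r = Cov(X,Y) / (s_X · s_Y) = -145.522 / (19.853 × 21.064)
  = -145.522 / 418.1836 ≈ -0.3480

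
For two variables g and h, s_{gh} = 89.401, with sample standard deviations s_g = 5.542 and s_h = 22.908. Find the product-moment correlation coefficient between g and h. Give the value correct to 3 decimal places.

r = Cov(g,h) / (s_g · s_h) = 89.401 / (5.542 × 22.908)
  = 89.401 / 126.9561 ≈ 0.704

0.704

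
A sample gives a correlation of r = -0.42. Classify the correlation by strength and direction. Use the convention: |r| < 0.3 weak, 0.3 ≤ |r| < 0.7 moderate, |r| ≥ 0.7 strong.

r = -0.42 < 0 so the relationship is negative.
|r| = 0.42, which falls in the moderate range.

moderate negative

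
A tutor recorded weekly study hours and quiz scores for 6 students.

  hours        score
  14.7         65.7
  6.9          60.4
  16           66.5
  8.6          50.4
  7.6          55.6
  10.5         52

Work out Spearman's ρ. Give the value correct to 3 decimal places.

0.486

Rank hours: 5, 1, 6, 3, 2, 4
Rank score: 5, 4, 6, 1, 3, 2
d = rank(hours) − rank(score): 0, -3, 0, 2, -1, 2; Σd² = 18
ρ = 1 − 6Σd² / [n(n²−1)] = 1 − 6×18 / (6×35) = 1 − 108/210 ≈ 0.486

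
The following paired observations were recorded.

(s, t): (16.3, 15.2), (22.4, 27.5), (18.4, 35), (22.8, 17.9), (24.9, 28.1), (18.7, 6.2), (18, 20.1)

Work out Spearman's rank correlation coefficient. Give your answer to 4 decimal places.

Rank s: 1, 5, 3, 6, 7, 4, 2
Rank t: 2, 5, 7, 3, 6, 1, 4
d = rank(s) − rank(t): -1, 0, -4, 3, 1, 3, -2; Σd² = 40
ρ = 1 − 6Σd² / [n(n²−1)] = 1 − 6×40 / (7×48) = 1 − 240/336 ≈ 0.2857

0.2857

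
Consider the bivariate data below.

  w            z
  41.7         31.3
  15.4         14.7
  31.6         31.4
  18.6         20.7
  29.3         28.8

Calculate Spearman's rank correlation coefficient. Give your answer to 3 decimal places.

Rank w: 5, 1, 4, 2, 3
Rank z: 4, 1, 5, 2, 3
d = rank(w) − rank(z): 1, 0, -1, 0, 0; Σd² = 2
ρ = 1 − 6Σd² / [n(n²−1)] = 1 − 6×2 / (5×24) = 1 − 12/120 ≈ 0.900

0.900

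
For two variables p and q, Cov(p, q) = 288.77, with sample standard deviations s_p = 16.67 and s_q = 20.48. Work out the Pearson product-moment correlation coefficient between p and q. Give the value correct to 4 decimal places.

r = Cov(p,q) / (s_p · s_q) = 288.77 / (16.67 × 20.48)
  = 288.77 / 341.4016 ≈ 0.8458

0.8458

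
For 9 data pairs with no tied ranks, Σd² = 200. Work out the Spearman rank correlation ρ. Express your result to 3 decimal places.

-0.667

ρ = 1 − 6Σd² / [n(n²−1)] = 1 − 6×200 / (9×80)
  = 1 − 1200/720 = 1 − 1.6667 ≈ -0.667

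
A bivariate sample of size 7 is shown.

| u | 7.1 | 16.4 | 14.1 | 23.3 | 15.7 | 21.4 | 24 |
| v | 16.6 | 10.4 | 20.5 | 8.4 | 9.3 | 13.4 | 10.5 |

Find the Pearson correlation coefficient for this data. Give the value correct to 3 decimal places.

n = 7, Σu = 122, Σv = 89.1, Σu² = 2341.52, Σv² = 1250.83, Σuv = 1457.96
nΣuv − ΣuΣv = 10205.72 − 10870.2 = -664.48
nΣu² − (Σu)² = 16390.64 − 14884 = 1506.64; nΣv² − (Σv)² = 8755.81 − 7938.81 = 817
r = -664.48 / √(1506.64 × 817) = -664.48 / 1109.4705 ≈ -0.599

-0.599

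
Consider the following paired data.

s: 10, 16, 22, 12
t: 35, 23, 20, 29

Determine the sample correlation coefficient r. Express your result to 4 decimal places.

n = 4, Σs = 60, Σt = 107, Σs² = 984, Σt² = 2995, Σst = 1506
nΣst − ΣsΣt = 6024 − 6420 = -396
nΣs² − (Σs)² = 3936 − 3600 = 336; nΣt² − (Σt)² = 11980 − 11449 = 531
r = -396 / √(336 × 531) = -396 / 422.3932 ≈ -0.9375

-0.9375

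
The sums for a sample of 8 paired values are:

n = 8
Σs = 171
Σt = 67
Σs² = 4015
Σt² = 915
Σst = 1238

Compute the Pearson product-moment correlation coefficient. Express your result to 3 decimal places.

r = (nΣst − ΣsΣt) / √[(nΣs² − (Σs)²)(nΣt² − (Σt)²)]
Numerator: 8×1238 − 171×67 = -1553
Denominator: √[(32120 − 29241)(7320 − 4489)] = √[2879 × 2831] = 2854.8991
r = -1553 / 2854.8991 ≈ -0.544

-0.544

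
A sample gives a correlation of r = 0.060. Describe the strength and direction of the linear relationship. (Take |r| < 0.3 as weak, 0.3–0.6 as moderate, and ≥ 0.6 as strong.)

r = 0.060 > 0 so the relationship is positive.
|r| = 0.060, which falls in the weak range.

weak positive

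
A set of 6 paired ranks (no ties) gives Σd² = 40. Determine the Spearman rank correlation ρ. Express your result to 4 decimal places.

ρ = 1 − 6Σd² / [n(n²−1)] = 1 − 6×40 / (6×35)
  = 1 − 240/210 = 1 − 1.14286 ≈ -0.1429

-0.1429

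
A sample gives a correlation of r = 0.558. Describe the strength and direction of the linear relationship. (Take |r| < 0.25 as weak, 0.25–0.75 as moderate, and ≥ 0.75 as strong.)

r = 0.558 > 0 so the relationship is positive.
|r| = 0.558, which falls in the moderate range.

moderate positive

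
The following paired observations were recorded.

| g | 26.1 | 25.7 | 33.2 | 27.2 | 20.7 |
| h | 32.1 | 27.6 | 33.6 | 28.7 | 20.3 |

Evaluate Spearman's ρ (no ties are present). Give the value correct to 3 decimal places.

Rank g: 3, 2, 5, 4, 1
Rank h: 4, 2, 5, 3, 1
d = rank(g) − rank(h): -1, 0, 0, 1, 0; Σd² = 2
ρ = 1 − 6Σd² / [n(n²−1)] = 1 − 6×2 / (5×24) = 1 − 12/120 ≈ 0.900

0.900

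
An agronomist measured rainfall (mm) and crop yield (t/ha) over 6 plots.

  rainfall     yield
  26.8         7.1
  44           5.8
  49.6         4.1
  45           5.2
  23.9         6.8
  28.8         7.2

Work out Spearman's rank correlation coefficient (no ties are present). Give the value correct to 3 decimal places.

Rank rainfall: 2, 4, 6, 5, 1, 3
Rank yield: 5, 3, 1, 2, 4, 6
d = rank(rainfall) − rank(yield): -3, 1, 5, 3, -3, -3; Σd² = 62
ρ = 1 − 6Σd² / [n(n²−1)] = 1 − 6×62 / (6×35) = 1 − 372/210 ≈ -0.771

-0.771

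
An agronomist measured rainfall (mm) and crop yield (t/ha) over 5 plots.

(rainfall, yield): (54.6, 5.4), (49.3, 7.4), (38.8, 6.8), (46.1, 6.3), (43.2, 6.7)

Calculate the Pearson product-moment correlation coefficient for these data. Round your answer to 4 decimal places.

-0.5227

n = 5, Σx = 232, Σy = 32.6, Σx² = 10908.54, Σy² = 214.74, Σxy = 1503.37
nΣxy − ΣxΣy = 7516.85 − 7563.2 = -46.35
nΣx² − (Σx)² = 54542.7 − 53824 = 718.7; nΣy² − (Σy)² = 1073.7 − 1062.76 = 10.94
r = -46.35 / √(718.7 × 10.94) = -46.35 / 88.6712 ≈ -0.5227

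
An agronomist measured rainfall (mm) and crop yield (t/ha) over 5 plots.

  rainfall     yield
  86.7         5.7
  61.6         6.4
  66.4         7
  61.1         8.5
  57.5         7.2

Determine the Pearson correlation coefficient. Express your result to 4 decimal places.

-0.6849

n = 5, Σx = 333.3, Σy = 34.8, Σx² = 22759.87, Σy² = 246.54, Σxy = 2286.58
nΣxy − ΣxΣy = 11432.9 − 11598.84 = -165.94
nΣx² − (Σx)² = 113799.35 − 111088.89 = 2710.46; nΣy² − (Σy)² = 1232.7 − 1211.04 = 21.66
r = -165.94 / √(2710.46 × 21.66) = -165.94 / 242.2985 ≈ -0.6849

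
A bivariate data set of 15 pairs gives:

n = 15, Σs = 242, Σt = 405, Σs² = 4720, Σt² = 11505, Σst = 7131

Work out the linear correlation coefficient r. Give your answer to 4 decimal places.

0.8755

r = (nΣst − ΣsΣt) / √[(nΣs² − (Σs)²)(nΣt² − (Σt)²)]
Numerator: 15×7131 − 242×405 = 8955
Denominator: √[(70800 − 58564)(172575 − 164025)] = √[12236 × 8550] = 10228.2843
r = 8955 / 10228.2843 ≈ 0.8755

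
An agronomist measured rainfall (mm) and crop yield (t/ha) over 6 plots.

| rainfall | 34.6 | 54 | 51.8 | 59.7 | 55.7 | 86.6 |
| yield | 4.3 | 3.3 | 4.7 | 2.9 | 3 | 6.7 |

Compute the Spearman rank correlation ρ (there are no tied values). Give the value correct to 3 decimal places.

Rank rainfall: 1, 3, 2, 5, 4, 6
Rank yield: 4, 3, 5, 1, 2, 6
d = rank(rainfall) − rank(yield): -3, 0, -3, 4, 2, 0; Σd² = 38
ρ = 1 − 6Σd² / [n(n²−1)] = 1 − 6×38 / (6×35) = 1 − 228/210 ≈ -0.086

-0.086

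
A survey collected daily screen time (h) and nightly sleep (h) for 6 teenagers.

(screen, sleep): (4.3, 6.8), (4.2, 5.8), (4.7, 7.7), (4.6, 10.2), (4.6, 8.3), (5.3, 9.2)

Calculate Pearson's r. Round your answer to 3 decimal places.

0.664

n = 6, Σx = 27.7, Σy = 48, Σx² = 128.63, Σy² = 396.74, Σxy = 223.65
nΣxy − ΣxΣy = 1341.9 − 1329.6 = 12.3
nΣx² − (Σx)² = 771.78 − 767.29 = 4.49; nΣy² − (Σy)² = 2380.44 − 2304 = 76.44
r = 12.3 / √(4.49 × 76.44) = 12.3 / 18.5261 ≈ 0.664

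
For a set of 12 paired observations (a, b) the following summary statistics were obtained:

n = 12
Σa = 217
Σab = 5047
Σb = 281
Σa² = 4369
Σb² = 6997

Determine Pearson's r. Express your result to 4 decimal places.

r = (nΣab − ΣaΣb) / √[(nΣa² − (Σa)²)(nΣb² − (Σb)²)]
Numerator: 12×5047 − 217×281 = -413
Denominator: √[(52428 − 47089)(83964 − 78961)] = √[5339 × 5003] = 5168.2702
r = -413 / 5168.2702 ≈ -0.0799

-0.0799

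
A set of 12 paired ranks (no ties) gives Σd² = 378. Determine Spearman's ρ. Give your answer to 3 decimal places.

-0.322

ρ = 1 − 6Σd² / [n(n²−1)] = 1 − 6×378 / (12×143)
  = 1 − 2268/1716 = 1 − 1.3217 ≈ -0.322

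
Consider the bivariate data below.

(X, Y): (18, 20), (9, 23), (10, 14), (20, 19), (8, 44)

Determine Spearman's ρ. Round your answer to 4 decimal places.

-0.7000

Rank X: 4, 2, 3, 5, 1
Rank Y: 3, 4, 1, 2, 5
d = rank(X) − rank(Y): 1, -2, 2, 3, -4; Σd² = 34
ρ = 1 − 6Σd² / [n(n²−1)] = 1 − 6×34 / (5×24) = 1 − 204/120 ≈ -0.7000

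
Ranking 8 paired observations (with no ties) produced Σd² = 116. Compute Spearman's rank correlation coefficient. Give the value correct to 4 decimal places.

-0.3810

ρ = 1 − 6Σd² / [n(n²−1)] = 1 − 6×116 / (8×63)
  = 1 − 696/504 = 1 − 1.38095 ≈ -0.3810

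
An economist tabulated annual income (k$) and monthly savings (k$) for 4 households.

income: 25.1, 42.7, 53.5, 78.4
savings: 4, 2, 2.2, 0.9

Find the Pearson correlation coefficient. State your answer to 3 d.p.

-0.934

n = 4, Σx = 199.7, Σy = 9.1, Σx² = 11462.11, Σy² = 25.65, Σxy = 374.06
nΣxy − ΣxΣy = 1496.24 − 1817.27 = -321.03
nΣx² − (Σx)² = 45848.44 − 39880.09 = 5968.35; nΣy² − (Σy)² = 102.6 − 82.81 = 19.79
r = -321.03 / √(5968.35 × 19.79) = -321.03 / 343.6767 ≈ -0.934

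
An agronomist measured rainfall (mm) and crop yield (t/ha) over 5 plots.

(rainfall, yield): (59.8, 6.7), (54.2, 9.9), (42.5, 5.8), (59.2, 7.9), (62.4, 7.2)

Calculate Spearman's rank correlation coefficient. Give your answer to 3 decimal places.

0.100

Rank rainfall: 4, 2, 1, 3, 5
Rank yield: 2, 5, 1, 4, 3
d = rank(rainfall) − rank(yield): 2, -3, 0, -1, 2; Σd² = 18
ρ = 1 − 6Σd² / [n(n²−1)] = 1 − 6×18 / (5×24) = 1 − 108/120 ≈ 0.100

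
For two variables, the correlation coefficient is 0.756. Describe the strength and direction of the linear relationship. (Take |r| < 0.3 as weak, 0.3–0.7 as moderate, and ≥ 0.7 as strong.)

r = 0.756 > 0 so the relationship is positive.
|r| = 0.756, which falls in the strong range.

strong positive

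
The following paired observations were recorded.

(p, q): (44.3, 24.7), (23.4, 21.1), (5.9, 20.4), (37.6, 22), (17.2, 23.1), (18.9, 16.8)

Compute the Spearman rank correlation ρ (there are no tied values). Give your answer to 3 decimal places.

Rank p: 6, 4, 1, 5, 2, 3
Rank q: 6, 3, 2, 4, 5, 1
d = rank(p) − rank(q): 0, 1, -1, 1, -3, 2; Σd² = 16
ρ = 1 − 6Σd² / [n(n²−1)] = 1 − 6×16 / (6×35) = 1 − 96/210 ≈ 0.543

0.543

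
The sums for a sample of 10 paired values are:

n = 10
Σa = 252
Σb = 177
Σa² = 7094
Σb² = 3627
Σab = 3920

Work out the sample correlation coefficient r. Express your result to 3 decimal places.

r = (nΣab − ΣaΣb) / √[(nΣa² − (Σa)²)(nΣb² − (Σb)²)]
Numerator: 10×3920 − 252×177 = -5404
Denominator: √[(70940 − 63504)(36270 − 31329)] = √[7436 × 4941] = 6061.4582
r = -5404 / 6061.4582 ≈ -0.892

-0.892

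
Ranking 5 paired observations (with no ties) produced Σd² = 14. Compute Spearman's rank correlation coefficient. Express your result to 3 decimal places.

0.300

ρ = 1 − 6Σd² / [n(n²−1)] = 1 − 6×14 / (5×24)
  = 1 − 84/120 = 1 − 0.7000 ≈ 0.300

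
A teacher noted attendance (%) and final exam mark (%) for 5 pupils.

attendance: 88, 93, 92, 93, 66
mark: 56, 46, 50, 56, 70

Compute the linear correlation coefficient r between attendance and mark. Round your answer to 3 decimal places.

n = 5, Σx = 432, Σy = 278, Σx² = 37862, Σy² = 15788, Σxy = 23634
nΣxy − ΣxΣy = 118170 − 120096 = -1926
nΣx² − (Σx)² = 189310 − 186624 = 2686; nΣy² − (Σy)² = 78940 − 77284 = 1656
r = -1926 / √(2686 × 1656) = -1926 / 2109.0320 ≈ -0.913

-0.913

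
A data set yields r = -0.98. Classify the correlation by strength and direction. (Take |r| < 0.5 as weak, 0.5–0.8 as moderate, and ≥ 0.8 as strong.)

r = -0.98 < 0 so the relationship is negative.
|r| = 0.98, which falls in the strong range.

strong negative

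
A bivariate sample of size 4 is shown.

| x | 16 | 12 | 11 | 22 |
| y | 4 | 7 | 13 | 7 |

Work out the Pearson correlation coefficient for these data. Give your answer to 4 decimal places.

-0.4909

n = 4, Σx = 61, Σy = 31, Σx² = 1005, Σy² = 283, Σxy = 445
nΣxy − ΣxΣy = 1780 − 1891 = -111
nΣx² − (Σx)² = 4020 − 3721 = 299; nΣy² − (Σy)² = 1132 − 961 = 171
r = -111 / √(299 × 171) = -111 / 226.1172 ≈ -0.4909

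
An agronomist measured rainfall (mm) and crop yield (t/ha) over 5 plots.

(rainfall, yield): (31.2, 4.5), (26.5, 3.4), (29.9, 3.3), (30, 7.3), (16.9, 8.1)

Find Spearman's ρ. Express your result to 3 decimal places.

-0.200

Rank rainfall: 5, 2, 3, 4, 1
Rank yield: 3, 2, 1, 4, 5
d = rank(rainfall) − rank(yield): 2, 0, 2, 0, -4; Σd² = 24
ρ = 1 − 6Σd² / [n(n²−1)] = 1 − 6×24 / (5×24) = 1 − 144/120 ≈ -0.200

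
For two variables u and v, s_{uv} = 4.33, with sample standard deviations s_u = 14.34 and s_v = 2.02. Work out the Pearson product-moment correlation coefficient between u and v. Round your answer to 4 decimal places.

r = Cov(u,v) / (s_u · s_v) = 4.33 / (14.34 × 2.02)
  = 4.33 / 28.9668 ≈ 0.1495

0.1495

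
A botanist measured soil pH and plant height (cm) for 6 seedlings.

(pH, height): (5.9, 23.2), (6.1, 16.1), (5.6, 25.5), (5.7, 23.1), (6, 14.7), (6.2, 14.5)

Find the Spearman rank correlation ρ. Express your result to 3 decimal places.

Rank pH: 3, 5, 1, 2, 4, 6
Rank height: 5, 3, 6, 4, 2, 1
d = rank(pH) − rank(height): -2, 2, -5, -2, 2, 5; Σd² = 66
ρ = 1 − 6Σd² / [n(n²−1)] = 1 − 6×66 / (6×35) = 1 − 396/210 ≈ -0.886

-0.886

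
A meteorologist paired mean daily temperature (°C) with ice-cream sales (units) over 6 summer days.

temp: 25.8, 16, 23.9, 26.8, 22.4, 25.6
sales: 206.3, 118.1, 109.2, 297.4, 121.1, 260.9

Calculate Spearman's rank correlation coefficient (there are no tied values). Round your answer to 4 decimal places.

0.7714

Rank temp: 5, 1, 3, 6, 2, 4
Rank sales: 4, 2, 1, 6, 3, 5
d = rank(temp) − rank(sales): 1, -1, 2, 0, -1, -1; Σd² = 8
ρ = 1 − 6Σd² / [n(n²−1)] = 1 − 6×8 / (6×35) = 1 − 48/210 ≈ 0.7714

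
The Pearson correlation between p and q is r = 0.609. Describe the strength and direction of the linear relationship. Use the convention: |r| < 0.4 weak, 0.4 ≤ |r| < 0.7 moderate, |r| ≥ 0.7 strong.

r = 0.609 > 0 so the relationship is positive.
|r| = 0.609, which falls in the moderate range.

moderate positive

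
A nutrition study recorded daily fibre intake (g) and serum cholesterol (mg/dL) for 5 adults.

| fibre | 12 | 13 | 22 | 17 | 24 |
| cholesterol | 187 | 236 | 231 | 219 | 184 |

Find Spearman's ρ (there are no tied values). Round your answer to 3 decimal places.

Rank fibre: 1, 2, 4, 3, 5
Rank cholesterol: 2, 5, 4, 3, 1
d = rank(fibre) − rank(cholesterol): -1, -3, 0, 0, 4; Σd² = 26
ρ = 1 − 6Σd² / [n(n²−1)] = 1 − 6×26 / (5×24) = 1 − 156/120 ≈ -0.300

-0.300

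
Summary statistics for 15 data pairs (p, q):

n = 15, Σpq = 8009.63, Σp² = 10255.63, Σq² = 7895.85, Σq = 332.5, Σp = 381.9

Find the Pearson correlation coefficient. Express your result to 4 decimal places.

r = (nΣpq − ΣpΣq) / √[(nΣp² − (Σp)²)(nΣq² − (Σq)²)]
Numerator: 15×8009.63 − 381.9×332.5 = -6837.3
Denominator: √[(153834.45 − 145847.61)(118437.75 − 110556.25)] = √[7986.84 × 7881.5] = 7933.9952
r = -6837.3 / 7933.9952 ≈ -0.8618

-0.8618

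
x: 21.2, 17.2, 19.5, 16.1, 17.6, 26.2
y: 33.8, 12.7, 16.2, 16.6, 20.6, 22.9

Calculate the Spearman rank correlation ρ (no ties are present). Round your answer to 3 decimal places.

0.657

Rank x: 5, 2, 4, 1, 3, 6
Rank y: 6, 1, 2, 3, 4, 5
d = rank(x) − rank(y): -1, 1, 2, -2, -1, 1; Σd² = 12
ρ = 1 − 6Σd² / [n(n²−1)] = 1 − 6×12 / (6×35) = 1 − 72/210 ≈ 0.657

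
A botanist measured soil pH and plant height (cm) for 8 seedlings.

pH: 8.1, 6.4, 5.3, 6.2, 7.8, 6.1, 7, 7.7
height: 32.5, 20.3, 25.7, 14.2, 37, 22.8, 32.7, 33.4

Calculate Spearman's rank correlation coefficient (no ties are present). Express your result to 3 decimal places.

Rank pH: 8, 4, 1, 3, 7, 2, 5, 6
Rank height: 5, 2, 4, 1, 8, 3, 6, 7
d = rank(pH) − rank(height): 3, 2, -3, 2, -1, -1, -1, -1; Σd² = 30
ρ = 1 − 6Σd² / [n(n²−1)] = 1 − 6×30 / (8×63) = 1 − 180/504 ≈ 0.643

0.643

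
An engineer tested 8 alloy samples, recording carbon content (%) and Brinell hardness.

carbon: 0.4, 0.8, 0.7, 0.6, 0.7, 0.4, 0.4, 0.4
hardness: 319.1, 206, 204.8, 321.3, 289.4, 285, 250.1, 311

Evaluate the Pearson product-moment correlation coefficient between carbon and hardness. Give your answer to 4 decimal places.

n = 8, Σx = 4.4, Σy = 2186.7, Σx² = 2.62, Σy² = 613685.91, Σxy = 1169.6
nΣxy − ΣxΣy = 9356.8 − 9621.48 = -264.68
nΣx² − (Σx)² = 20.96 − 19.36 = 1.6; nΣy² − (Σy)² = 4909487.28 − 4781656.89 = 127830.39
r = -264.68 / √(1.6 × 127830.39) = -264.68 / 452.2484 ≈ -0.5853

-0.5853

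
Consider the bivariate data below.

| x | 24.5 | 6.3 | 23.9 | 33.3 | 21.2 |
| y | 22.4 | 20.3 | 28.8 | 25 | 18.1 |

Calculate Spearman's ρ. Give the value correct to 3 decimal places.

Rank x: 4, 1, 3, 5, 2
Rank y: 3, 2, 5, 4, 1
d = rank(x) − rank(y): 1, -1, -2, 1, 1; Σd² = 8
ρ = 1 − 6Σd² / [n(n²−1)] = 1 − 6×8 / (5×24) = 1 − 48/120 ≈ 0.600

0.600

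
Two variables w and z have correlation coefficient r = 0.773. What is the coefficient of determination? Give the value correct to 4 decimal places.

0.5975

r² = (0.773)² = 0.5975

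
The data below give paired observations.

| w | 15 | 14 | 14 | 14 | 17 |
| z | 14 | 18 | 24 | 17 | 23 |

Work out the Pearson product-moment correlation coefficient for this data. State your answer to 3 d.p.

0.283

n = 5, Σw = 74, Σz = 96, Σw² = 1102, Σz² = 1914, Σwz = 1427
nΣwz − ΣwΣz = 7135 − 7104 = 31
nΣw² − (Σw)² = 5510 − 5476 = 34; nΣz² − (Σz)² = 9570 − 9216 = 354
r = 31 / √(34 × 354) = 31 / 109.7087 ≈ 0.283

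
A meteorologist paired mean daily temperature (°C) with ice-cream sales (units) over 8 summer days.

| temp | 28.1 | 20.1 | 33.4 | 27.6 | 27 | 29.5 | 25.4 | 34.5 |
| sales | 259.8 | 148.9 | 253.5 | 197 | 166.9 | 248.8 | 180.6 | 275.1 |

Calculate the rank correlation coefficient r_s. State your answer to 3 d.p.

0.905

Rank temp: 5, 1, 7, 4, 3, 6, 2, 8
Rank sales: 7, 1, 6, 4, 2, 5, 3, 8
d = rank(temp) − rank(sales): -2, 0, 1, 0, 1, 1, -1, 0; Σd² = 8
ρ = 1 − 6Σd² / [n(n²−1)] = 1 − 6×8 / (8×63) = 1 − 48/504 ≈ 0.905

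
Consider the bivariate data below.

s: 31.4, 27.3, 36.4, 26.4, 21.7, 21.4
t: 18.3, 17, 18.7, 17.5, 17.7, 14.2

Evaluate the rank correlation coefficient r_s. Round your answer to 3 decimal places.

Rank s: 5, 4, 6, 3, 2, 1
Rank t: 5, 2, 6, 3, 4, 1
d = rank(s) − rank(t): 0, 2, 0, 0, -2, 0; Σd² = 8
ρ = 1 − 6Σd² / [n(n²−1)] = 1 − 6×8 / (6×35) = 1 − 48/210 ≈ 0.771

0.771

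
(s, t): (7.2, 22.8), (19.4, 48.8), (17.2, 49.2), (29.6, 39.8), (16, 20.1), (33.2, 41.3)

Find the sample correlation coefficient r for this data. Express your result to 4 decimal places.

n = 6, Σs = 122.6, Σt = 222, Σs² = 2958.44, Σt² = 9015.66, Σst = 4827.96
nΣst − ΣsΣt = 28967.76 − 27217.2 = 1750.56
nΣs² − (Σs)² = 17750.64 − 15030.76 = 2719.88; nΣt² − (Σt)² = 54093.96 − 49284 = 4809.96
r = 1750.56 / √(2719.88 × 4809.96) = 1750.56 / 3616.9758 ≈ 0.4840

0.4840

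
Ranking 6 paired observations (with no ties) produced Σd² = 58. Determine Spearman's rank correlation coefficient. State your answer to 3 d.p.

-0.657

ρ = 1 − 6Σd² / [n(n²−1)] = 1 − 6×58 / (6×35)
  = 1 − 348/210 = 1 − 1.6571 ≈ -0.657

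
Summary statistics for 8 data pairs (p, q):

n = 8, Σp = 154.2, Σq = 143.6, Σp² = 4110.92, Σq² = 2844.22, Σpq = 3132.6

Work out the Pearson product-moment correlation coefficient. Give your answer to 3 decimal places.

r = (nΣpq − ΣpΣq) / √[(nΣp² − (Σp)²)(nΣq² − (Σq)²)]
Numerator: 8×3132.6 − 154.2×143.6 = 2917.68
Denominator: √[(32887.36 − 23777.64)(22753.76 − 20620.96)] = √[9109.72 × 2132.8] = 4407.8578
r = 2917.68 / 4407.8578 ≈ 0.662

0.662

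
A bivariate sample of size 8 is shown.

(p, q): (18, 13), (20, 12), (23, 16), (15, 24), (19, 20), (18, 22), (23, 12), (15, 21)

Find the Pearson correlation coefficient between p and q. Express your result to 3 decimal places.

n = 8, Σp = 151, Σq = 140, Σp² = 2917, Σq² = 2614, Σpq = 2569
nΣpq − ΣpΣq = 20552 − 21140 = -588
nΣp² − (Σp)² = 23336 − 22801 = 535; nΣq² − (Σq)² = 20912 − 19600 = 1312
r = -588 / √(535 × 1312) = -588 / 837.8067 ≈ -0.702

-0.702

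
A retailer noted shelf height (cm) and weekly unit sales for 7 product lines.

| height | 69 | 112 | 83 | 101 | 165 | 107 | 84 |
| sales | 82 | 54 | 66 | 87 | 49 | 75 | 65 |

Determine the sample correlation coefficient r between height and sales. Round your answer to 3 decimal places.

n = 7, Σx = 721, Σy = 478, Σx² = 80125, Σy² = 33816, Σxy = 47541
nΣxy − ΣxΣy = 332787 − 344638 = -11851
nΣx² − (Σx)² = 560875 − 519841 = 41034; nΣy² − (Σy)² = 236712 − 228484 = 8228
r = -11851 / √(41034 × 8228) = -11851 / 18374.6497 ≈ -0.645

-0.645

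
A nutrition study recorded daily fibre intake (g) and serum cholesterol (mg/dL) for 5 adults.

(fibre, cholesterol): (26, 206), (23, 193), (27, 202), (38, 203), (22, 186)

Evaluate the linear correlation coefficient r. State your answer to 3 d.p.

0.601

n = 5, Σx = 136, Σy = 990, Σx² = 3862, Σy² = 196294, Σxy = 27055
nΣxy − ΣxΣy = 135275 − 134640 = 635
nΣx² − (Σx)² = 19310 − 18496 = 814; nΣy² − (Σy)² = 981470 − 980100 = 1370
r = 635 / √(814 × 1370) = 635 / 1056.0208 ≈ 0.601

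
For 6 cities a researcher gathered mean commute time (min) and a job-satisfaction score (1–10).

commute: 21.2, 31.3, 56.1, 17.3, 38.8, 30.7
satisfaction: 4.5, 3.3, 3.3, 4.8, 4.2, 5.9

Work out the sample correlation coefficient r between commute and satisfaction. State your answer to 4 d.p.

n = 6, Σx = 195.4, Σy = 26, Σx² = 7323.56, Σy² = 117.52, Σxy = 810.95
nΣxy − ΣxΣy = 4865.7 − 5080.4 = -214.7
nΣx² − (Σx)² = 43941.36 − 38181.16 = 5760.2; nΣy² − (Σy)² = 705.12 − 676 = 29.12
r = -214.7 / √(5760.2 × 29.12) = -214.7 / 409.5571 ≈ -0.5242

-0.5242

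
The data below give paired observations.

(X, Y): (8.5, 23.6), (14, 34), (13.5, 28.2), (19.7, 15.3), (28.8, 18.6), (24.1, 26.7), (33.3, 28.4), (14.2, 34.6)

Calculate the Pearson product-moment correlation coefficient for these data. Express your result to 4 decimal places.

-0.2723

n = 8, ΣX = 156.1, ΣY = 209.4, ΣX² = 3559.37, ΣY² = 5804.86, ΣXY = 3974.9
nΣXY − ΣXΣY = 31799.2 − 32687.34 = -888.14
nΣX² − (ΣX)² = 28474.96 − 24367.21 = 4107.75; nΣY² − (ΣY)² = 46438.88 − 43848.36 = 2590.52
r = -888.14 / √(4107.75 × 2590.52) = -888.14 / 3262.0865 ≈ -0.2723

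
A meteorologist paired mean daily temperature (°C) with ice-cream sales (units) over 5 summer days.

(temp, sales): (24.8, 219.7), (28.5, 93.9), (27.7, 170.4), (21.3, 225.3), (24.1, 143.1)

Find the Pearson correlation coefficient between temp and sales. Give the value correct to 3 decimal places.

-0.716

n = 5, Σx = 126.4, Σy = 852.4, Σx² = 3229.08, Σy² = 157359.16, Σxy = 21092.39
nΣxy − ΣxΣy = 105461.95 − 107743.36 = -2281.41
nΣx² − (Σx)² = 16145.4 − 15976.96 = 168.44; nΣy² − (Σy)² = 786795.8 − 726585.76 = 60210.04
r = -2281.41 / √(168.44 × 60210.04) = -2281.41 / 3184.6160 ≈ -0.716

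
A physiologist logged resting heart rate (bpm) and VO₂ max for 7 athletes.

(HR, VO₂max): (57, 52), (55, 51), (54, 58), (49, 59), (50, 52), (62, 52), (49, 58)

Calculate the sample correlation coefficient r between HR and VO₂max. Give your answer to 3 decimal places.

n = 7, Σx = 376, Σy = 382, Σx² = 20336, Σy² = 20922, Σxy = 20458
nΣxy − ΣxΣy = 143206 − 143632 = -426
nΣx² − (Σx)² = 142352 − 141376 = 976; nΣy² − (Σy)² = 146454 − 145924 = 530
r = -426 / √(976 × 530) = -426 / 719.2218 ≈ -0.592

-0.592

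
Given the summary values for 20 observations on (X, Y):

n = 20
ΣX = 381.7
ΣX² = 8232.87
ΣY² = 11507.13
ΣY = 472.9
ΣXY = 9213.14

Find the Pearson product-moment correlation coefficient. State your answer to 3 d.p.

0.338

r = (nΣXY − ΣXΣY) / √[(nΣX² − (ΣX)²)(nΣY² − (ΣY)²)]
Numerator: 20×9213.14 − 381.7×472.9 = 3756.87
Denominator: √[(164657.4 − 145694.89)(230142.6 − 223634.41)] = √[18962.51 × 6508.19] = 11109.0782
r = 3756.87 / 11109.0782 ≈ 0.338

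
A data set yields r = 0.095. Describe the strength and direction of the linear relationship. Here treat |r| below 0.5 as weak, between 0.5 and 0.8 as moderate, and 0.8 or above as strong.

r = 0.095 > 0 so the relationship is positive.
|r| = 0.095, which falls in the weak range.

weak positive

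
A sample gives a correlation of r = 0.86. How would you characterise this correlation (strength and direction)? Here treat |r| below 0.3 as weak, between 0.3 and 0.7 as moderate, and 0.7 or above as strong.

r = 0.86 > 0 so the relationship is positive.
|r| = 0.86, which falls in the strong range.

strong positive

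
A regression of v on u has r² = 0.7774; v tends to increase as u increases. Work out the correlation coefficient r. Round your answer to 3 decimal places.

|r| = √0.7774 = 0.882
The association is positive, so r = 0.882.

0.882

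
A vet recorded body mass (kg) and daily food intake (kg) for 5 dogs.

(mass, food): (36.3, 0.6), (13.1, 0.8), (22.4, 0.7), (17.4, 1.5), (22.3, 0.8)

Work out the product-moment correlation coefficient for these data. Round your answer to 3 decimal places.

-0.502

n = 5, Σx = 111.5, Σy = 4.4, Σx² = 2791.11, Σy² = 4.38, Σxy = 91.88
nΣxy − ΣxΣy = 459.4 − 490.6 = -31.2
nΣx² − (Σx)² = 13955.55 − 12432.25 = 1523.3; nΣy² − (Σy)² = 21.9 − 19.36 = 2.54
r = -31.2 / √(1523.3 × 2.54) = -31.2 / 62.2027 ≈ -0.502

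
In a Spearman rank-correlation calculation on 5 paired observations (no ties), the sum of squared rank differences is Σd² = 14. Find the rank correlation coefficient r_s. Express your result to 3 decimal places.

0.300

ρ = 1 − 6Σd² / [n(n²−1)] = 1 − 6×14 / (5×24)
  = 1 − 84/120 = 1 − 0.7000 ≈ 0.300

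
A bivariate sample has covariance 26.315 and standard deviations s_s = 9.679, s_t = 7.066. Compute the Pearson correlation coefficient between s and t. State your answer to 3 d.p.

r = Cov(s,t) / (s_s · s_t) = 26.315 / (9.679 × 7.066)
  = 26.315 / 68.3918 ≈ 0.385

0.385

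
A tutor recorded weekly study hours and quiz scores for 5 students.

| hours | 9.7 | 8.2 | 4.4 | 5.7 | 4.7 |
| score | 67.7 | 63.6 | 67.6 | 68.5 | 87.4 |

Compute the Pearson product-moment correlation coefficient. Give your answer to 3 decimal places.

n = 5, Σx = 32.7, Σy = 354.8, Σx² = 235.27, Σy² = 25529.02, Σxy = 2276.88
nΣxy − ΣxΣy = 11384.4 − 11601.96 = -217.56
nΣx² − (Σx)² = 1176.35 − 1069.29 = 107.06; nΣy² − (Σy)² = 127645.1 − 125883.04 = 1762.06
r = -217.56 / √(107.06 × 1762.06) = -217.56 / 434.3341 ≈ -0.501

-0.501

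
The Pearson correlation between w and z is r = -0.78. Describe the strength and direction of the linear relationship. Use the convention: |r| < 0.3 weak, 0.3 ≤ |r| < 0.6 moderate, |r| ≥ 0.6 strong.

r = -0.78 < 0 so the relationship is negative.
|r| = 0.78, which falls in the strong range.

strong negative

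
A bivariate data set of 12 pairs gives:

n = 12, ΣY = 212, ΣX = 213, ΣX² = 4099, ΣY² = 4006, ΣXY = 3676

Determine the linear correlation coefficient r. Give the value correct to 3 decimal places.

-0.302

r = (nΣXY − ΣXΣY) / √[(nΣX² − (ΣX)²)(nΣY² − (ΣY)²)]
Numerator: 12×3676 − 213×212 = -1044
Denominator: √[(49188 − 45369)(48072 − 44944)] = √[3819 × 3128] = 3456.2743
r = -1044 / 3456.2743 ≈ -0.302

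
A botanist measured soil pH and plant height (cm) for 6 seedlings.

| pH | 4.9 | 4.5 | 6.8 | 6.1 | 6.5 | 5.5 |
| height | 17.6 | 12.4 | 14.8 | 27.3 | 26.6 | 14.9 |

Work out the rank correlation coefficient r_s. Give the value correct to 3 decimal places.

Rank pH: 2, 1, 6, 4, 5, 3
Rank height: 4, 1, 2, 6, 5, 3
d = rank(pH) − rank(height): -2, 0, 4, -2, 0, 0; Σd² = 24
ρ = 1 − 6Σd² / [n(n²−1)] = 1 − 6×24 / (6×35) = 1 − 144/210 ≈ 0.314

0.314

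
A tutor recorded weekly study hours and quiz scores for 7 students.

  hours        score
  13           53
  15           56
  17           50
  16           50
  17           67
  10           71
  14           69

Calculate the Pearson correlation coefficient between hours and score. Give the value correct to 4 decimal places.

n = 7, Σx = 102, Σy = 416, Σx² = 1524, Σy² = 25236, Σxy = 5994
nΣxy − ΣxΣy = 41958 − 42432 = -474
nΣx² − (Σx)² = 10668 − 10404 = 264; nΣy² − (Σy)² = 176652 − 173056 = 3596
r = -474 / √(264 × 3596) = -474 / 974.3429 ≈ -0.4865

-0.4865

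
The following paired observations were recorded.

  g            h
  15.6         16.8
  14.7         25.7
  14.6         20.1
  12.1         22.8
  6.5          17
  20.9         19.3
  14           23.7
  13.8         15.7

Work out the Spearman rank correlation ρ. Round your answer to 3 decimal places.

0.071

Rank g: 7, 6, 5, 2, 1, 8, 4, 3
Rank h: 2, 8, 5, 6, 3, 4, 7, 1
d = rank(g) − rank(h): 5, -2, 0, -4, -2, 4, -3, 2; Σd² = 78
ρ = 1 − 6Σd² / [n(n²−1)] = 1 − 6×78 / (8×63) = 1 − 468/504 ≈ 0.071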